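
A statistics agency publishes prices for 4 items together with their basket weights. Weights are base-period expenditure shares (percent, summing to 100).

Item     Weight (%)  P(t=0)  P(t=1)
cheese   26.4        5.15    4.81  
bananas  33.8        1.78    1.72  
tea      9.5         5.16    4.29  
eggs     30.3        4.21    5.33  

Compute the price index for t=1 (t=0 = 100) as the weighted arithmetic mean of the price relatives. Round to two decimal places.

103.58

cheese: 26.4 × (4.81/5.15) = 26.4 × 0.933981 = 24.6571
bananas: 33.8 × (1.72/1.78) = 33.8 × 0.966292 = 32.6607
tea: 9.5 × (4.29/5.16) = 9.5 × 0.831395 = 7.8983
eggs: 30.3 × (5.33/4.21) = 30.3 × 1.266033 = 38.3608
Index = Σ wᵢ·(p₁ᵢ/p₀ᵢ) = 24.6571 + 32.6607 + 7.8983 + 38.3608 = 103.5768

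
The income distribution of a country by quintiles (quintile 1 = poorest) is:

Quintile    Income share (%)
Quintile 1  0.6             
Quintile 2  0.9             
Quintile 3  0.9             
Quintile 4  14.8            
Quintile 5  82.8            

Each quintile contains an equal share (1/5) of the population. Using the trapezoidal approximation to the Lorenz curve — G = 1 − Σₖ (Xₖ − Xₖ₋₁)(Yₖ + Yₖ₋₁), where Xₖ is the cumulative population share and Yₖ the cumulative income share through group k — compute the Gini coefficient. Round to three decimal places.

Cumulative income shares Yₖ: 0.0060, 0.0150, 0.0240, 0.1720, 1.0000
Σ (Xₖ−Xₖ₋₁)(Yₖ+Yₖ₋₁) = (1/5)(0.0060+0.0000) + (1/5)(0.0150+0.0060) + (1/5)(0.0240+0.0150) + (1/5)(0.1720+0.0240) + (1/5)(1.0000+0.1720)
  = 0.0012 + 0.0042 + 0.0078 + 0.0392 + 0.2344 = 0.2868
G = 1 − 0.2868 = 0.7132

0.713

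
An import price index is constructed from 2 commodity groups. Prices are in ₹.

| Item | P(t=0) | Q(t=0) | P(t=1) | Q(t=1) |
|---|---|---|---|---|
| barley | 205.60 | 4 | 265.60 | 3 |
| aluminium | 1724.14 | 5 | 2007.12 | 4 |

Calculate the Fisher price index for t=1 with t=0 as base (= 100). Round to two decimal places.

117.49

Laspeyres component (base-period weights):
ΣP(t=1)Q(t=0) = 265.60×4 + 2007.12×5 = 1062.4 + 10035.6 = 11098
ΣP(t=0)Q(t=0) = 205.60×4 + 1724.14×5 = 822.4 + 8620.7 = 9443.1
L = 11098 / 9443.1 × 100 = 117.5250
Paasche component (current-period weights):
ΣP(t=1)Q(t=1) = 265.60×3 + 2007.12×4 = 796.8 + 8028.48 = 8825.28
ΣP(t=0)Q(t=1) = 205.60×3 + 1724.14×4 = 616.8 + 6896.56 = 7513.36
P = 8825.28 / 7513.36 × 100 = 117.4612
Fisher = √(L × P) = √(117.5250 × 117.4612) = 117.4931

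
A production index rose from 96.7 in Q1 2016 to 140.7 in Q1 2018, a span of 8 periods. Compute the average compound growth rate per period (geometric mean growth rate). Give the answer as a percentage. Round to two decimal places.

4.80%

Growth factor = (140.7/96.7)^(1/8) = (1.455016)^(1/8) = 1.047993
Growth rate = 1.047993 − 1 = 0.047993 = 4.7993%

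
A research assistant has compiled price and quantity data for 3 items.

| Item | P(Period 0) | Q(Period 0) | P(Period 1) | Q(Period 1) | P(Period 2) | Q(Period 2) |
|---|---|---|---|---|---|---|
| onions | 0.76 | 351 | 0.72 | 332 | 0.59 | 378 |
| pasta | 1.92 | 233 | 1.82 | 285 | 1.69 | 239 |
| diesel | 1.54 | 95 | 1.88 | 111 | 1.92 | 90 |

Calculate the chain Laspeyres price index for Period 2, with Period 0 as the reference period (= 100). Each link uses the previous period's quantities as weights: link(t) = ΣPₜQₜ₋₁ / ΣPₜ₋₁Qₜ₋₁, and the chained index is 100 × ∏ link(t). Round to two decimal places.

Link Period 0→Period 1:
ΣP(Period 1)Q(Period 0) = 0.72×351 + 1.82×233 + 1.88×95 = 252.72 + 424.06 + 178.6 = 855.38
ΣP(Period 0)Q(Period 0) = 0.76×351 + 1.92×233 + 1.54×95 = 266.76 + 447.36 + 146.3 = 860.42
link = 855.38/860.42 = 0.994142
Link Period 1→Period 2:
ΣP(Period 2)Q(Period 1) = 0.59×332 + 1.69×285 + 1.92×111 = 195.88 + 481.65 + 213.12 = 890.65
ΣP(Period 1)Q(Period 1) = 0.72×332 + 1.82×285 + 1.88×111 = 239.04 + 518.7 + 208.68 = 966.42
link = 890.65/966.42 = 0.921597
Chained index = 100 × 0.994142 × 0.921597 = 91.6199

91.62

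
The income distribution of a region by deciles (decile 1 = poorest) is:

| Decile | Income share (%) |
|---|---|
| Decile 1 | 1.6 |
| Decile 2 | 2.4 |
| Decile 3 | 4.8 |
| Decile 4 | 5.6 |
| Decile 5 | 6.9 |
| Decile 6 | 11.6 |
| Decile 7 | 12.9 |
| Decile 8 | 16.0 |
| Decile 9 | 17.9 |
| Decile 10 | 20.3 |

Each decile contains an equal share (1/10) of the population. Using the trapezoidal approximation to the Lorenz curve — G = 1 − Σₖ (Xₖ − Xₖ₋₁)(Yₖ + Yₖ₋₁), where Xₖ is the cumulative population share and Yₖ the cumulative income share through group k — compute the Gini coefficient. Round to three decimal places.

0.359

Cumulative income shares Yₖ: 0.0160, 0.0400, 0.0880, 0.1440, 0.2130, 0.3290, 0.4580, 0.6180, 0.7970, 1.0000
Σ (Xₖ−Xₖ₋₁)(Yₖ+Yₖ₋₁) = (1/10)(0.0160+0.0000) + (1/10)(0.0400+0.0160) + (1/10)(0.0880+0.0400) + (1/10)(0.1440+0.0880) + (1/10)(0.2130+0.1440) + (1/10)(0.3290+0.2130) + (1/10)(0.4580+0.3290) + (1/10)(0.6180+0.4580) + (1/10)(0.7970+0.6180) + (1/10)(1.0000+0.7970)
  = 0.0016 + 0.0056 + 0.0128 + 0.0232 + 0.0357 + 0.0542 + 0.0787 + 0.1076 + 0.1415 + 0.1797 = 0.6406
G = 1 − 0.6406 = 0.3594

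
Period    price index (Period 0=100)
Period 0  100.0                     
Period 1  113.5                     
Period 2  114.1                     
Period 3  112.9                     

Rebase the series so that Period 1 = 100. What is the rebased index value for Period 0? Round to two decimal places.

Rebased(Period 0) = 100.0 / 113.5 × 100 = 88.1057

88.11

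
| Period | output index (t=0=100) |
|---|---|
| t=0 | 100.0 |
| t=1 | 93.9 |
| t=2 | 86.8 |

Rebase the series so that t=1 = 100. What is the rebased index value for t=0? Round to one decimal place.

106.5

Rebased(t=0) = 100.0 / 93.9 × 100 = 106.4963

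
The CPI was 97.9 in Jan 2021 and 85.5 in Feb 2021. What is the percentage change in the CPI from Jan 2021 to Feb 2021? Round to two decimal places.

Change = (85.5 − 97.9) / 97.9 × 100
       = -12.4 / 97.9 × 100 = -12.6660%

-12.67%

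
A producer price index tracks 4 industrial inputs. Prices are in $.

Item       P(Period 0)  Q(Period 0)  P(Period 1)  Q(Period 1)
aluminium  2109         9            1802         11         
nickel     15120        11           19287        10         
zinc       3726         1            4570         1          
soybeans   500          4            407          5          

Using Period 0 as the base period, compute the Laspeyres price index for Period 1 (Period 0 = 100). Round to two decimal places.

122.80

Laspeyres price index uses base-period quantities as weights.
ΣP(Period 1)·Q(Period 0) = 1802×9 + 19287×11 + 4570×1 + 407×4 = 16218 + 212157 + 4570 + 1628 = 234573
ΣP(Period 0)·Q(Period 0) = 2109×9 + 15120×11 + 3726×1 + 500×4 = 18981 + 166320 + 3726 + 2000 = 191027
Index = 234573 / 191027 × 100 = 122.7957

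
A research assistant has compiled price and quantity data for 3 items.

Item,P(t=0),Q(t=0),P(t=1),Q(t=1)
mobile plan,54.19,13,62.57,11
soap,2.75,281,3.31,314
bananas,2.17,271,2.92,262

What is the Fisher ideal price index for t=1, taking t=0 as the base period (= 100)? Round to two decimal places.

Laspeyres component (base-period weights):
ΣP(t=1)Q(t=0) = 62.57×13 + 3.31×281 + 2.92×271 = 813.41 + 930.11 + 791.32 = 2534.84
ΣP(t=0)Q(t=0) = 54.19×13 + 2.75×281 + 2.17×271 = 704.47 + 772.75 + 588.07 = 2065.29
L = 2534.84 / 2065.29 × 100 = 122.7353
Paasche component (current-period weights):
ΣP(t=1)Q(t=1) = 62.57×11 + 3.31×314 + 2.92×262 = 688.27 + 1039.34 + 765.04 = 2492.65
ΣP(t=0)Q(t=1) = 54.19×11 + 2.75×314 + 2.17×262 = 596.09 + 863.5 + 568.54 = 2028.13
P = 2492.65 / 2028.13 × 100 = 122.9039
Fisher = √(L × P) = √(122.7353 × 122.9039) = 122.8196

122.82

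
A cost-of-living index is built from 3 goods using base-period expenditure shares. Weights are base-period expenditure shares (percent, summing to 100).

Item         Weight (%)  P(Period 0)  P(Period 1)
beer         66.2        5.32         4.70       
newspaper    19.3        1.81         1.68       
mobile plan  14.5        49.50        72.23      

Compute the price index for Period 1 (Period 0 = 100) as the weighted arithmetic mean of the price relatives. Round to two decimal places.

97.56

beer: 66.2 × (4.70/5.32) = 66.2 × 0.883459 = 58.4850
newspaper: 19.3 × (1.68/1.81) = 19.3 × 0.928177 = 17.9138
mobile plan: 14.5 × (72.23/49.50) = 14.5 × 1.459192 = 21.1583
Index = Σ wᵢ·(p₁ᵢ/p₀ᵢ) = 58.4850 + 17.9138 + 21.1583 = 97.5571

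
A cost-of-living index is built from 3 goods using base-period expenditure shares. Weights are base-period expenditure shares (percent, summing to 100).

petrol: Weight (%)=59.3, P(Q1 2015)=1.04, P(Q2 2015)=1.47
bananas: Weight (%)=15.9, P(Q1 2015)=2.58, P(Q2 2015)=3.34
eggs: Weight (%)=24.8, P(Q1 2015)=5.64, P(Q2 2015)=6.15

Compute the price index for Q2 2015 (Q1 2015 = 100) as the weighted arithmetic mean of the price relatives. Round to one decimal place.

131.4

petrol: 59.3 × (1.47/1.04) = 59.3 × 1.413462 = 83.8183
bananas: 15.9 × (3.34/2.58) = 15.9 × 1.294574 = 20.5837
eggs: 24.8 × (6.15/5.64) = 24.8 × 1.090426 = 27.0426
Index = Σ wᵢ·(p₁ᵢ/p₀ᵢ) = 83.8183 + 20.5837 + 27.0426 = 131.4445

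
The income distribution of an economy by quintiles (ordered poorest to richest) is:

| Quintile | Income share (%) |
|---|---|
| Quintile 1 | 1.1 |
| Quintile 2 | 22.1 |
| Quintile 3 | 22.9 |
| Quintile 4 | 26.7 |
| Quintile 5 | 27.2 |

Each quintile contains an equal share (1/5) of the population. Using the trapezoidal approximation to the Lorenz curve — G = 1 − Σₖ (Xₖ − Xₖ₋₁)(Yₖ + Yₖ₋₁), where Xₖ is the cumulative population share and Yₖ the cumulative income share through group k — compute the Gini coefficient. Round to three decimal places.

Cumulative income shares Yₖ: 0.0110, 0.2320, 0.4610, 0.7280, 1.0000
Σ (Xₖ−Xₖ₋₁)(Yₖ+Yₖ₋₁) = (1/5)(0.0110+0.0000) + (1/5)(0.2320+0.0110) + (1/5)(0.4610+0.2320) + (1/5)(0.7280+0.4610) + (1/5)(1.0000+0.7280)
  = 0.0022 + 0.0486 + 0.1386 + 0.2378 + 0.3456 = 0.7728
G = 1 − 0.7728 = 0.2272

0.227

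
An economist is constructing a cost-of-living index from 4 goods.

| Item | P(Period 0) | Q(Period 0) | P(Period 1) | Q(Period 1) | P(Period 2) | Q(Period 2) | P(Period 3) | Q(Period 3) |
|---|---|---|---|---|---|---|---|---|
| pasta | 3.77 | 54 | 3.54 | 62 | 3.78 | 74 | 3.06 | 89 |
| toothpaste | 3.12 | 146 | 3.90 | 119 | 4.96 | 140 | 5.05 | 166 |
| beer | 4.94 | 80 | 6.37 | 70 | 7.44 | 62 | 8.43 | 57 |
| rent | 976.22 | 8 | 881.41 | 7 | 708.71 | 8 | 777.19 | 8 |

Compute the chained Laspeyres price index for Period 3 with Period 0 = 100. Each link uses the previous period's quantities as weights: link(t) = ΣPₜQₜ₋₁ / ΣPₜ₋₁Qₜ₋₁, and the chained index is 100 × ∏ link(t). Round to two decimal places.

87.60

Link Period 0→Period 1:
ΣP(Period 1)Q(Period 0) = 3.54×54 + 3.90×146 + 6.37×80 + 881.41×8 = 191.16 + 569.4 + 509.6 + 7051.28 = 8321.44
ΣP(Period 0)Q(Period 0) = 3.77×54 + 3.12×146 + 4.94×80 + 976.22×8 = 203.58 + 455.52 + 395.2 + 7809.76 = 8864.06
link = 8321.44/8864.06 = 0.938784
Link Period 1→Period 2:
ΣP(Period 2)Q(Period 1) = 3.78×62 + 4.96×119 + 7.44×70 + 708.71×7 = 234.36 + 590.24 + 520.8 + 4960.97 = 6306.37
ΣP(Period 1)Q(Period 1) = 3.54×62 + 3.90×119 + 6.37×70 + 881.41×7 = 219.48 + 464.1 + 445.9 + 6169.87 = 7299.35
link = 6306.37/7299.35 = 0.863963
Link Period 2→Period 3:
ΣP(Period 3)Q(Period 2) = 3.06×74 + 5.05×140 + 8.43×62 + 777.19×8 = 226.44 + 707 + 522.66 + 6217.52 = 7673.62
ΣP(Period 2)Q(Period 2) = 3.78×74 + 4.96×140 + 7.44×62 + 708.71×8 = 279.72 + 694.4 + 461.28 + 5669.68 = 7105.08
link = 7673.62/7105.08 = 1.080019
Chained index = 100 × 0.938784 × 0.863963 × 1.080019 = 87.5976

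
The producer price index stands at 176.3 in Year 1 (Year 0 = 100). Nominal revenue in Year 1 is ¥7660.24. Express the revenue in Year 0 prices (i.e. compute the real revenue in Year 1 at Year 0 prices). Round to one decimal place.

Real = Nominal ÷ (Index/100) = 7660.24 ÷ (176.3/100)
     = 7660.24 ÷ 1.763 = 4345.0028

4345.0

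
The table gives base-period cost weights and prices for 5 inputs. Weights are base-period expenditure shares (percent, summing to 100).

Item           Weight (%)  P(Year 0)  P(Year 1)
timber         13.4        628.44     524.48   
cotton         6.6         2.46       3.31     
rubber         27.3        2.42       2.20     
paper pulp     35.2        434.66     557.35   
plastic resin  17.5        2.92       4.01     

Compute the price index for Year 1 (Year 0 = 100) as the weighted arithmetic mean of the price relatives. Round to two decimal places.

timber: 13.4 × (524.48/628.44) = 13.4 × 0.834575 = 11.1833
cotton: 6.6 × (3.31/2.46) = 6.6 × 1.345528 = 8.8805
rubber: 27.3 × (2.20/2.42) = 27.3 × 0.909091 = 24.8182
paper pulp: 35.2 × (557.35/434.66) = 35.2 × 1.282267 = 45.1358
plastic resin: 17.5 × (4.01/2.92) = 17.5 × 1.373288 = 24.0325
Index = Σ wᵢ·(p₁ᵢ/p₀ᵢ) = 11.1833 + 8.8805 + 24.8182 + 45.1358 + 24.0325 = 114.0503

114.05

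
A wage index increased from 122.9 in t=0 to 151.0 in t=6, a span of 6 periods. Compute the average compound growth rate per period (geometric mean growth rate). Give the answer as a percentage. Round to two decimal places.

Growth factor = (151.0/122.9)^(1/6) = (1.228641)^(1/6) = 1.034914
Growth rate = 1.034914 − 1 = 0.034914 = 3.4914%

3.49%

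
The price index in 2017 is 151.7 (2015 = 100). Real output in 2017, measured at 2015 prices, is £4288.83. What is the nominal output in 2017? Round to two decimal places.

Nominal = Real × (Index/100) = 4288.83 × (151.7/100)
        = 4288.83 × 1.517 = 6506.1551

6506.16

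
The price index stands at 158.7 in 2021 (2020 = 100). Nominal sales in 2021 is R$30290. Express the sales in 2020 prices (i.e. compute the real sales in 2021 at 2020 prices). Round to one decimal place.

19086.3

Real = Nominal ÷ (Index/100) = 30290 ÷ (158.7/100)
     = 30290 ÷ 1.587 = 19086.3264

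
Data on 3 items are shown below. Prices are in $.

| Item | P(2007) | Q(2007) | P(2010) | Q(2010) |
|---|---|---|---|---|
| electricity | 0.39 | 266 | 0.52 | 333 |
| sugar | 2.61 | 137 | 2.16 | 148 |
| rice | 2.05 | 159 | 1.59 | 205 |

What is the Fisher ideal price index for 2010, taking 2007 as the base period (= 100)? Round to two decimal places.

Laspeyres component (base-period weights):
ΣP(2010)Q(2007) = 0.52×266 + 2.16×137 + 1.59×159 = 138.32 + 295.92 + 252.81 = 687.05
ΣP(2007)Q(2007) = 0.39×266 + 2.61×137 + 2.05×159 = 103.74 + 357.57 + 325.95 = 787.26
L = 687.05 / 787.26 × 100 = 87.2710
Paasche component (current-period weights):
ΣP(2010)Q(2010) = 0.52×333 + 2.16×148 + 1.59×205 = 173.16 + 319.68 + 325.95 = 818.79
ΣP(2007)Q(2010) = 0.39×333 + 2.61×148 + 2.05×205 = 129.87 + 386.28 + 420.25 = 936.4
P = 818.79 / 936.4 × 100 = 87.4402
Fisher = √(L × P) = √(87.2710 × 87.4402) = 87.3556

87.36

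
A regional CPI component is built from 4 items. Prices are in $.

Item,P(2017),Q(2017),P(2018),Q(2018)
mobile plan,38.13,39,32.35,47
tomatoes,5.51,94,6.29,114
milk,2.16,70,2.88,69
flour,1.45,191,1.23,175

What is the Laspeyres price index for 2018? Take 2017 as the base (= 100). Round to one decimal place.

94.1

Laspeyres price index uses base-period quantities as weights.
ΣP(2018)·Q(2017) = 32.35×39 + 6.29×94 + 2.88×70 + 1.23×191 = 1261.65 + 591.26 + 201.6 + 234.93 = 2289.44
ΣP(2017)·Q(2017) = 38.13×39 + 5.51×94 + 2.16×70 + 1.45×191 = 1487.07 + 517.94 + 151.2 + 276.95 = 2433.16
Index = 2289.44 / 2433.16 × 100 = 94.0933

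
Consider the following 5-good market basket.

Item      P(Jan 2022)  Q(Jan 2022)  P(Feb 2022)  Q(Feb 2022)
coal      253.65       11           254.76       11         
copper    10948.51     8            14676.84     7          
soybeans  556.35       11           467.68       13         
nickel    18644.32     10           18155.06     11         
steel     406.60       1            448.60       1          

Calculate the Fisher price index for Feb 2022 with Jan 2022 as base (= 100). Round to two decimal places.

Laspeyres component (base-period weights):
ΣP(Feb 2022)Q(Jan 2022) = 254.76×11 + 14676.84×8 + 467.68×11 + 18155.06×10 + 448.60×1 = 2802.36 + 117414.72 + 5144.48 + 181550.6 + 448.6 = 307360.76
ΣP(Jan 2022)Q(Jan 2022) = 253.65×11 + 10948.51×8 + 556.35×11 + 18644.32×10 + 406.60×1 = 2790.15 + 87588.08 + 6119.85 + 186443.2 + 406.6 = 283347.88
L = 307360.76 / 283347.88 × 100 = 108.4747
Paasche component (current-period weights):
ΣP(Feb 2022)Q(Feb 2022) = 254.76×11 + 14676.84×7 + 467.68×13 + 18155.06×11 + 448.60×1 = 2802.36 + 102737.88 + 6079.84 + 199705.66 + 448.6 = 311774.34
ΣP(Jan 2022)Q(Feb 2022) = 253.65×11 + 10948.51×7 + 556.35×13 + 18644.32×11 + 406.60×1 = 2790.15 + 76639.57 + 7232.55 + 205087.52 + 406.6 = 292156.39
P = 311774.34 / 292156.39 × 100 = 106.7149
Fisher = √(L × P) = √(108.4747 × 106.7149) = 107.5912

107.59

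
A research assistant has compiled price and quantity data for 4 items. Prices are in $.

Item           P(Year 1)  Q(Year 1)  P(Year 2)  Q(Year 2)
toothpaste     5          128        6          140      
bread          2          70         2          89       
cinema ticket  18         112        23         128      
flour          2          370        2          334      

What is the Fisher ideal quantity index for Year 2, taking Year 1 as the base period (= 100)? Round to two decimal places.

Laspeyres component (base-period weights):
ΣP(Year 1)Q(Year 2) = 5×140 + 2×89 + 18×128 + 2×334 = 700 + 178 + 2304 + 668 = 3850
ΣP(Year 1)Q(Year 1) = 5×128 + 2×70 + 18×112 + 2×370 = 640 + 140 + 2016 + 740 = 3536
L = 3850 / 3536 × 100 = 108.8801
Paasche component (current-period weights):
ΣP(Year 2)Q(Year 2) = 6×140 + 2×89 + 23×128 + 2×334 = 840 + 178 + 2944 + 668 = 4630
ΣP(Year 2)Q(Year 1) = 6×128 + 2×70 + 23×112 + 2×370 = 768 + 140 + 2576 + 740 = 4224
P = 4630 / 4224 × 100 = 109.6117
Fisher = √(L × P) = √(108.8801 × 109.6117) = 109.2453

109.25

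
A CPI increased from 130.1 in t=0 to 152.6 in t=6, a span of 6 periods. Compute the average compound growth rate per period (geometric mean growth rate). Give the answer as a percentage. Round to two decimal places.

Growth factor = (152.6/130.1)^(1/6) = (1.172944)^(1/6) = 1.026943
Growth rate = 1.026943 − 1 = 0.026943 = 2.6943%

2.69%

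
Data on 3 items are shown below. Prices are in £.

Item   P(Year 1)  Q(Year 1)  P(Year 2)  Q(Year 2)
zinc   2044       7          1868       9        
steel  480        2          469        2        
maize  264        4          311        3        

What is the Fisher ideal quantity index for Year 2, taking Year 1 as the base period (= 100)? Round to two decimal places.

Laspeyres component (base-period weights):
ΣP(Year 1)Q(Year 2) = 2044×9 + 480×2 + 264×3 = 18396 + 960 + 792 = 20148
ΣP(Year 1)Q(Year 1) = 2044×7 + 480×2 + 264×4 = 14308 + 960 + 1056 = 16324
L = 20148 / 16324 × 100 = 123.4256
Paasche component (current-period weights):
ΣP(Year 2)Q(Year 2) = 1868×9 + 469×2 + 311×3 = 16812 + 938 + 933 = 18683
ΣP(Year 2)Q(Year 1) = 1868×7 + 469×2 + 311×4 = 13076 + 938 + 1244 = 15258
P = 18683 / 15258 × 100 = 122.4472
Fisher = √(L × P) = √(123.4256 × 122.4472) = 122.9355

122.94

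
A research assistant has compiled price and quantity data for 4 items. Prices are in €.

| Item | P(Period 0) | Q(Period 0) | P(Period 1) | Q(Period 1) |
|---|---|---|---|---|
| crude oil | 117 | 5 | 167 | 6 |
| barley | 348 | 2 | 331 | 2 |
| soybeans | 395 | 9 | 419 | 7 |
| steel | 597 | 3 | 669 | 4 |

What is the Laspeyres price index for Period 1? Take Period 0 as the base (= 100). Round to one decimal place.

Laspeyres price index uses base-period quantities as weights.
ΣP(Period 1)·Q(Period 0) = 167×5 + 331×2 + 419×9 + 669×3 = 835 + 662 + 3771 + 2007 = 7275
ΣP(Period 0)·Q(Period 0) = 117×5 + 348×2 + 395×9 + 597×3 = 585 + 696 + 3555 + 1791 = 6627
Index = 7275 / 6627 × 100 = 109.7782

109.8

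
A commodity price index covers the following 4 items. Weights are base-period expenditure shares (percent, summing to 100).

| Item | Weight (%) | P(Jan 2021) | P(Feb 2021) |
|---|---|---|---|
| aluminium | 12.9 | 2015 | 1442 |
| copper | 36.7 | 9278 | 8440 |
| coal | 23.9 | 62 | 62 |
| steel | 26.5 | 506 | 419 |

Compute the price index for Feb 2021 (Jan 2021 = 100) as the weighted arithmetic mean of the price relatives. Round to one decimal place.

aluminium: 12.9 × (1442/2015) = 12.9 × 0.715633 = 9.2317
copper: 36.7 × (8440/9278) = 36.7 × 0.909679 = 33.3852
coal: 23.9 × (62/62) = 23.9 × 1.000000 = 23.9000
steel: 26.5 × (419/506) = 26.5 × 0.828063 = 21.9437
Index = Σ wᵢ·(p₁ᵢ/p₀ᵢ) = 9.2317 + 33.3852 + 23.9000 + 21.9437 = 88.4606

88.5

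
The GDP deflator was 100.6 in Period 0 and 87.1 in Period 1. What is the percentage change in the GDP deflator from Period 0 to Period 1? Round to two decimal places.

-13.42%

Change = (87.1 − 100.6) / 100.6 × 100
       = -13.5 / 100.6 × 100 = -13.4195%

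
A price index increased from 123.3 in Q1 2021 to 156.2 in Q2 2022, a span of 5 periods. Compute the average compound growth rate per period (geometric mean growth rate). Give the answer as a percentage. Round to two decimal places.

Growth factor = (156.2/123.3)^(1/5) = (1.266829)^(1/5) = 1.048440
Growth rate = 1.048440 − 1 = 0.048440 = 4.8440%

4.84%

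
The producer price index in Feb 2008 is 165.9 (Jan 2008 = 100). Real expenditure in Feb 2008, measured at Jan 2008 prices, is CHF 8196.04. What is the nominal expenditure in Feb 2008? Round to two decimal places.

Nominal = Real × (Index/100) = 8196.04 × (165.9/100)
        = 8196.04 × 1.659 = 13597.2304

13597.23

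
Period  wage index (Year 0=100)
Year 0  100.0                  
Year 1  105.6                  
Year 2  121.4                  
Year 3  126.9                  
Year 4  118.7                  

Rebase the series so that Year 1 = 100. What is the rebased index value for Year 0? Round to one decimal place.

94.7

Rebased(Year 0) = 100.0 / 105.6 × 100 = 94.6970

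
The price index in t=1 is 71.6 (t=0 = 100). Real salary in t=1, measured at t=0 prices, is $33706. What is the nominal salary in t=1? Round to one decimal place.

Nominal = Real × (Index/100) = 33706 × (71.6/100)
        = 33706 × 0.716 = 24133.4960

24133.5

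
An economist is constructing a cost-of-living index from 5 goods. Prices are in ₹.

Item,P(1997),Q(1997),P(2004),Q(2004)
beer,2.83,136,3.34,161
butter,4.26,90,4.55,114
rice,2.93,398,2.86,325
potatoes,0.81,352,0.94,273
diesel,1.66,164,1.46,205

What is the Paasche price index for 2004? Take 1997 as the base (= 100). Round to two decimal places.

Paasche price index uses current-period quantities as weights.
ΣP(2004)·Q(2004) = 3.34×161 + 4.55×114 + 2.86×325 + 0.94×273 + 1.46×205 = 537.74 + 518.7 + 929.5 + 256.62 + 299.3 = 2541.86
ΣP(1997)·Q(2004) = 2.83×161 + 4.26×114 + 2.93×325 + 0.81×273 + 1.66×205 = 455.63 + 485.64 + 952.25 + 221.13 + 340.3 = 2454.95
Index = 2541.86 / 2454.95 × 100 = 103.5402

103.54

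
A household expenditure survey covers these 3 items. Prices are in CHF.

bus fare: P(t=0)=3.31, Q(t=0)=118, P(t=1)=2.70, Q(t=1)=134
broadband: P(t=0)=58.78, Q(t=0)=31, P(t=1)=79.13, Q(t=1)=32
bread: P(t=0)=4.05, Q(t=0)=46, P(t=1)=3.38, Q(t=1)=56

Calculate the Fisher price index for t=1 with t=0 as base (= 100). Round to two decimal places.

Laspeyres component (base-period weights):
ΣP(t=1)Q(t=0) = 2.70×118 + 79.13×31 + 3.38×46 = 318.6 + 2453.03 + 155.48 = 2927.11
ΣP(t=0)Q(t=0) = 3.31×118 + 58.78×31 + 4.05×46 = 390.58 + 1822.18 + 186.3 = 2399.06
L = 2927.11 / 2399.06 × 100 = 122.0107
Paasche component (current-period weights):
ΣP(t=1)Q(t=1) = 2.70×134 + 79.13×32 + 3.38×56 = 361.8 + 2532.16 + 189.28 = 3083.24
ΣP(t=0)Q(t=1) = 3.31×134 + 58.78×32 + 4.05×56 = 443.54 + 1880.96 + 226.8 = 2551.3
P = 3083.24 / 2551.3 × 100 = 120.8498
Fisher = √(L × P) = √(122.0107 × 120.8498) = 121.4288

121.43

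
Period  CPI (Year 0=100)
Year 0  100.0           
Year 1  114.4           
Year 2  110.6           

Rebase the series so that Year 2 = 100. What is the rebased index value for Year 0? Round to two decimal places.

90.42

Rebased(Year 0) = 100.0 / 110.6 × 100 = 90.4159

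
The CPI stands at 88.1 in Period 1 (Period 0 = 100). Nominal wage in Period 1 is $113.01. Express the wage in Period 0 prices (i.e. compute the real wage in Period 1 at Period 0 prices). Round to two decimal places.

128.27

Real = Nominal ÷ (Index/100) = 113.01 ÷ (88.1/100)
     = 113.01 ÷ 0.881 = 128.2747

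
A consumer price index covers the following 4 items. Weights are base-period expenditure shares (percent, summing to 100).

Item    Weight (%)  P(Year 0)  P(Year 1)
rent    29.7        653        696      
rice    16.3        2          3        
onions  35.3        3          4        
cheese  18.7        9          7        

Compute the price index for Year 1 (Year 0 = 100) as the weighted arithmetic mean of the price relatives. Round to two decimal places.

117.72

rent: 29.7 × (696/653) = 29.7 × 1.065850 = 31.6557
rice: 16.3 × (3/2) = 16.3 × 1.500000 = 24.4500
onions: 35.3 × (4/3) = 35.3 × 1.333333 = 47.0667
cheese: 18.7 × (7/9) = 18.7 × 0.777778 = 14.5444
Index = Σ wᵢ·(p₁ᵢ/p₀ᵢ) = 31.6557 + 24.4500 + 47.0667 + 14.5444 = 117.7169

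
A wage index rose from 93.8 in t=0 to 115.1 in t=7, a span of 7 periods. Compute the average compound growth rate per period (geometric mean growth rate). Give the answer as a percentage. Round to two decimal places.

Growth factor = (115.1/93.8)^(1/7) = (1.227079)^(1/7) = 1.029665
Growth rate = 1.029665 − 1 = 0.029665 = 2.9665%

2.97%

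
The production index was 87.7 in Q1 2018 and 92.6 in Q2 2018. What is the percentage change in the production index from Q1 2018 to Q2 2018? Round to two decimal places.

Change = (92.6 − 87.7) / 87.7 × 100
       = 4.9 / 87.7 × 100 = 5.5872%

5.59%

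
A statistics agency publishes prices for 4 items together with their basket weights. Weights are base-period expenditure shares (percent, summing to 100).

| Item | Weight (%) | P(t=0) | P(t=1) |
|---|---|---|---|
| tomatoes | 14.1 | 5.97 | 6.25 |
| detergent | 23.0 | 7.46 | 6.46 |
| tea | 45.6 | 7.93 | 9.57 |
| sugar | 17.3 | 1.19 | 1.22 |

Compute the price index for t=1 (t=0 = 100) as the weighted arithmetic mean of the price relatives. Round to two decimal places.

107.44

tomatoes: 14.1 × (6.25/5.97) = 14.1 × 1.046901 = 14.7613
detergent: 23.0 × (6.46/7.46) = 23.0 × 0.865952 = 19.9169
tea: 45.6 × (9.57/7.93) = 45.6 × 1.206810 = 55.0305
sugar: 17.3 × (1.22/1.19) = 17.3 × 1.025210 = 17.7361
Index = Σ wᵢ·(p₁ᵢ/p₀ᵢ) = 14.7613 + 19.9169 + 55.0305 + 17.7361 = 107.4448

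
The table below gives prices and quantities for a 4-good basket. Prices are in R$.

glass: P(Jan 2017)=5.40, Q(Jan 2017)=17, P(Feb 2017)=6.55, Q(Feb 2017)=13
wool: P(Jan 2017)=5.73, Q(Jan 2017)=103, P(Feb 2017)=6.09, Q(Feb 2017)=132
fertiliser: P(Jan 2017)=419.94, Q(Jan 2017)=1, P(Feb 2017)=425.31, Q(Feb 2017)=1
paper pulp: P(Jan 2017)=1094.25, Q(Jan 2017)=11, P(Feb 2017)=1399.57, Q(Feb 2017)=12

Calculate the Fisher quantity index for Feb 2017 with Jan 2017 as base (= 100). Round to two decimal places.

109.39

Laspeyres component (base-period weights):
ΣP(Jan 2017)Q(Feb 2017) = 5.40×13 + 5.73×132 + 419.94×1 + 1094.25×12 = 70.2 + 756.36 + 419.94 + 13131 = 14377.5
ΣP(Jan 2017)Q(Jan 2017) = 5.40×17 + 5.73×103 + 419.94×1 + 1094.25×11 = 91.8 + 590.19 + 419.94 + 12036.75 = 13138.68
L = 14377.5 / 13138.68 × 100 = 109.4288
Paasche component (current-period weights):
ΣP(Feb 2017)Q(Feb 2017) = 6.55×13 + 6.09×132 + 425.31×1 + 1399.57×12 = 85.15 + 803.88 + 425.31 + 16794.84 = 18109.18
ΣP(Feb 2017)Q(Jan 2017) = 6.55×17 + 6.09×103 + 425.31×1 + 1399.57×11 = 111.35 + 627.27 + 425.31 + 15395.27 = 16559.2
P = 18109.18 / 16559.2 × 100 = 109.3602
Fisher = √(L × P) = √(109.4288 × 109.3602) = 109.3945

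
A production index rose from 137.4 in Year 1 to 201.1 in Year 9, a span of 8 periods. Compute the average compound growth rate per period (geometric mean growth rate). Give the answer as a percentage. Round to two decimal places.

Growth factor = (201.1/137.4)^(1/8) = (1.463610)^(1/8) = 1.048765
Growth rate = 1.048765 − 1 = 0.048765 = 4.8765%

4.88%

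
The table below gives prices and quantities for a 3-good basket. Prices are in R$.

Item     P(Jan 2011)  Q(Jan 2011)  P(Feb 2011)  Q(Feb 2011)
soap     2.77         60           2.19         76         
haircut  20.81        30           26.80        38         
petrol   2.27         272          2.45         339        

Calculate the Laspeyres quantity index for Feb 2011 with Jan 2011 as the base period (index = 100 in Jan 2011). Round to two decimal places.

Laspeyres quantity index uses base-period prices as weights.
ΣP(Jan 2011)·Q(Feb 2011) = 2.77×76 + 20.81×38 + 2.27×339 = 210.52 + 790.78 + 769.53 = 1770.83
ΣP(Jan 2011)·Q(Jan 2011) = 2.77×60 + 20.81×30 + 2.27×272 = 166.2 + 624.3 + 617.44 = 1407.94
Index = 1770.83 / 1407.94 × 100 = 125.7745

125.77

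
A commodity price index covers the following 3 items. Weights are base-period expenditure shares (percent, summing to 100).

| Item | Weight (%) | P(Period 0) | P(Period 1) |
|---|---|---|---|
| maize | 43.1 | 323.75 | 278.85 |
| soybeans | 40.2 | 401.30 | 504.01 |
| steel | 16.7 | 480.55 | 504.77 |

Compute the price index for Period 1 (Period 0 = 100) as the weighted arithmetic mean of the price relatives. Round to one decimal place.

105.2

maize: 43.1 × (278.85/323.75) = 43.1 × 0.861313 = 37.1226
soybeans: 40.2 × (504.01/401.30) = 40.2 × 1.255943 = 50.4889
steel: 16.7 × (504.77/480.55) = 16.7 × 1.050401 = 17.5417
Index = Σ wᵢ·(p₁ᵢ/p₀ᵢ) = 37.1226 + 50.4889 + 17.5417 = 105.1532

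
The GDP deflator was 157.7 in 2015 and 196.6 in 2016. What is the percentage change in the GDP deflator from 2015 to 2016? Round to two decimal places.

Change = (196.6 − 157.7) / 157.7 × 100
       = 38.9 / 157.7 × 100 = 24.6671%

24.67%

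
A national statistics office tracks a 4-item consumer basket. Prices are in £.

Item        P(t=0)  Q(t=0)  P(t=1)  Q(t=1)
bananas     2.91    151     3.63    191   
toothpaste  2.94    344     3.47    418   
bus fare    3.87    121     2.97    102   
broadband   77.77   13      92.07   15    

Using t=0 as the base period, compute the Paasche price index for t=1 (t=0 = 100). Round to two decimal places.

Paasche price index uses current-period quantities as weights.
ΣP(t=1)·Q(t=1) = 3.63×191 + 3.47×418 + 2.97×102 + 92.07×15 = 693.33 + 1450.46 + 302.94 + 1381.05 = 3827.78
ΣP(t=0)·Q(t=1) = 2.91×191 + 2.94×418 + 3.87×102 + 77.77×15 = 555.81 + 1228.92 + 394.74 + 1166.55 = 3346.02
Index = 3827.78 / 3346.02 × 100 = 114.3980

114.40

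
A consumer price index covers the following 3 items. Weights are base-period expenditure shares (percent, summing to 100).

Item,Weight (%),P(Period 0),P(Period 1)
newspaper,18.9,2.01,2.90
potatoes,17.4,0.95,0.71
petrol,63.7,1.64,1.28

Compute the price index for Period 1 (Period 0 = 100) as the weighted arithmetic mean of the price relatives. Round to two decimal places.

89.99

newspaper: 18.9 × (2.90/2.01) = 18.9 × 1.442786 = 27.2687
potatoes: 17.4 × (0.71/0.95) = 17.4 × 0.747368 = 13.0042
petrol: 63.7 × (1.28/1.64) = 63.7 × 0.780488 = 49.7171
Index = Σ wᵢ·(p₁ᵢ/p₀ᵢ) = 27.2687 + 13.0042 + 49.7171 = 89.9899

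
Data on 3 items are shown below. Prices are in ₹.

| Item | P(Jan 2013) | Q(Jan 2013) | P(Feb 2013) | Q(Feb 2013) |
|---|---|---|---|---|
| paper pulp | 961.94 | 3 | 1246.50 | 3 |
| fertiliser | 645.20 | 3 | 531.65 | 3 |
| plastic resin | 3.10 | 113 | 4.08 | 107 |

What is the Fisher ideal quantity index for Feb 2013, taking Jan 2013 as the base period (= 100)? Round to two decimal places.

Laspeyres component (base-period weights):
ΣP(Jan 2013)Q(Feb 2013) = 961.94×3 + 645.20×3 + 3.10×107 = 2885.82 + 1935.6 + 331.7 = 5153.12
ΣP(Jan 2013)Q(Jan 2013) = 961.94×3 + 645.20×3 + 3.10×113 = 2885.82 + 1935.6 + 350.3 = 5171.72
L = 5153.12 / 5171.72 × 100 = 99.6404
Paasche component (current-period weights):
ΣP(Feb 2013)Q(Feb 2013) = 1246.50×3 + 531.65×3 + 4.08×107 = 3739.5 + 1594.95 + 436.56 = 5771.01
ΣP(Feb 2013)Q(Jan 2013) = 1246.50×3 + 531.65×3 + 4.08×113 = 3739.5 + 1594.95 + 461.04 = 5795.49
P = 5771.01 / 5795.49 × 100 = 99.5776
Fisher = √(L × P) = √(99.6404 × 99.5776) = 99.6090

99.61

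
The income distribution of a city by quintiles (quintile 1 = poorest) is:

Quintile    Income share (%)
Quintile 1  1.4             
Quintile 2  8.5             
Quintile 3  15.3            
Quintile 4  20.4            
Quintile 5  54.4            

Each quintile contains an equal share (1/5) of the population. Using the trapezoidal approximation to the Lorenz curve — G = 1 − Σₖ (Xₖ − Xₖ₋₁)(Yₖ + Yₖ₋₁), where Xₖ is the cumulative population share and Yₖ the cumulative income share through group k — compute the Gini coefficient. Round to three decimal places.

0.472

Cumulative income shares Yₖ: 0.0140, 0.0990, 0.2520, 0.4560, 1.0000
Σ (Xₖ−Xₖ₋₁)(Yₖ+Yₖ₋₁) = (1/5)(0.0140+0.0000) + (1/5)(0.0990+0.0140) + (1/5)(0.2520+0.0990) + (1/5)(0.4560+0.2520) + (1/5)(1.0000+0.4560)
  = 0.0028 + 0.0226 + 0.0702 + 0.1416 + 0.2912 = 0.5284
G = 1 − 0.5284 = 0.4716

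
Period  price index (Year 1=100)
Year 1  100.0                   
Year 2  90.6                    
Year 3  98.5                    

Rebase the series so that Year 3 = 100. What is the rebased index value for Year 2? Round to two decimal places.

91.98

Rebased(Year 2) = 90.6 / 98.5 × 100 = 91.9797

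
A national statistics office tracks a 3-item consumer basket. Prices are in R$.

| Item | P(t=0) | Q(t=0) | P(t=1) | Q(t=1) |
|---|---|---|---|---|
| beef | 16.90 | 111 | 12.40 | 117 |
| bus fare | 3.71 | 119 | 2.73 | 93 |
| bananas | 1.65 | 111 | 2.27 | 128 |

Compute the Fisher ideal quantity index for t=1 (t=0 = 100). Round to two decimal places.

Laspeyres component (base-period weights):
ΣP(t=0)Q(t=1) = 16.90×117 + 3.71×93 + 1.65×128 = 1977.3 + 345.03 + 211.2 = 2533.53
ΣP(t=0)Q(t=0) = 16.90×111 + 3.71×119 + 1.65×111 = 1875.9 + 441.49 + 183.15 = 2500.54
L = 2533.53 / 2500.54 × 100 = 101.3193
Paasche component (current-period weights):
ΣP(t=1)Q(t=1) = 12.40×117 + 2.73×93 + 2.27×128 = 1450.8 + 253.89 + 290.56 = 1995.25
ΣP(t=1)Q(t=0) = 12.40×111 + 2.73×119 + 2.27×111 = 1376.4 + 324.87 + 251.97 = 1953.24
P = 1995.25 / 1953.24 × 100 = 102.1508
Fisher = √(L × P) = √(101.3193 × 102.1508) = 101.7342

101.73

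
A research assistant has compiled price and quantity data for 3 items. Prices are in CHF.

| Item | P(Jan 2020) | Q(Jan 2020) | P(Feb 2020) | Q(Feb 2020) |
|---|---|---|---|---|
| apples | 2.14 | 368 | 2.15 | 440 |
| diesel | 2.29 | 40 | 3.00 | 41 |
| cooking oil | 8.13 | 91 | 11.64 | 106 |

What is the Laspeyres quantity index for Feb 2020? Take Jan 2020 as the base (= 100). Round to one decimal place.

Laspeyres quantity index uses base-period prices as weights.
ΣP(Jan 2020)·Q(Feb 2020) = 2.14×440 + 2.29×41 + 8.13×106 = 941.6 + 93.89 + 861.78 = 1897.27
ΣP(Jan 2020)·Q(Jan 2020) = 2.14×368 + 2.29×40 + 8.13×91 = 787.52 + 91.6 + 739.83 = 1618.95
Index = 1897.27 / 1618.95 × 100 = 117.1914

117.2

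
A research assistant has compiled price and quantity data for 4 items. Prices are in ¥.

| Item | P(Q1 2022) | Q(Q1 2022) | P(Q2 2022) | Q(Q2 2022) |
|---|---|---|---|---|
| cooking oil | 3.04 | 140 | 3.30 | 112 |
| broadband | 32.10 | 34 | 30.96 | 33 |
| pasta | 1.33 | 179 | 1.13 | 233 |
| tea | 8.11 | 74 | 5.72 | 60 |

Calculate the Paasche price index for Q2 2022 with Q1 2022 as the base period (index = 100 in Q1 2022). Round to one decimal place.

Paasche price index uses current-period quantities as weights.
ΣP(Q2 2022)·Q(Q2 2022) = 3.30×112 + 30.96×33 + 1.13×233 + 5.72×60 = 369.6 + 1021.68 + 263.29 + 343.2 = 1997.77
ΣP(Q1 2022)·Q(Q2 2022) = 3.04×112 + 32.10×33 + 1.33×233 + 8.11×60 = 340.48 + 1059.3 + 309.89 + 486.6 = 2196.27
Index = 1997.77 / 2196.27 × 100 = 90.9619

91.0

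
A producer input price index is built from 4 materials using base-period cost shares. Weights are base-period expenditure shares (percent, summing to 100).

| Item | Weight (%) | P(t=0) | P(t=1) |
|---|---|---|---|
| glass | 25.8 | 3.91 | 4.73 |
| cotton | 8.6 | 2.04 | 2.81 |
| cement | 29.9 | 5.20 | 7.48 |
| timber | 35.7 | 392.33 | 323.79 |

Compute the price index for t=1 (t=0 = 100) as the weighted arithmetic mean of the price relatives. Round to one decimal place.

glass: 25.8 × (4.73/3.91) = 25.8 × 1.209719 = 31.2107
cotton: 8.6 × (2.81/2.04) = 8.6 × 1.377451 = 11.8461
cement: 29.9 × (7.48/5.20) = 29.9 × 1.438462 = 43.0100
timber: 35.7 × (323.79/392.33) = 35.7 × 0.825300 = 29.4632
Index = Σ wᵢ·(p₁ᵢ/p₀ᵢ) = 31.2107 + 11.8461 + 43.0100 + 29.4632 = 115.5300

115.5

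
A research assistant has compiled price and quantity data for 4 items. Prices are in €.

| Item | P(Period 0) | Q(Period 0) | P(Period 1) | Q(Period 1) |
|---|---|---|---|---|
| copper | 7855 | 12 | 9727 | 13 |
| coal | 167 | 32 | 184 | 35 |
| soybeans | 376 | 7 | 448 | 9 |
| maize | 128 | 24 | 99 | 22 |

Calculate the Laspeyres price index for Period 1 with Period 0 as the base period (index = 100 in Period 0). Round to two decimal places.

Laspeyres price index uses base-period quantities as weights.
ΣP(Period 1)·Q(Period 0) = 9727×12 + 184×32 + 448×7 + 99×24 = 116724 + 5888 + 3136 + 2376 = 128124
ΣP(Period 0)·Q(Period 0) = 7855×12 + 167×32 + 376×7 + 128×24 = 94260 + 5344 + 2632 + 3072 = 105308
Index = 128124 / 105308 × 100 = 121.6660

121.67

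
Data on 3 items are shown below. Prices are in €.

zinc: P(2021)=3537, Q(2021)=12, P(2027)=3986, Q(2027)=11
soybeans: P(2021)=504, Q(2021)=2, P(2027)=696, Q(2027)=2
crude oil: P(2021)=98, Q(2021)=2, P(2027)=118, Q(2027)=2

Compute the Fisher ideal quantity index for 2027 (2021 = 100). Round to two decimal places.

Laspeyres component (base-period weights):
ΣP(2021)Q(2027) = 3537×11 + 504×2 + 98×2 = 38907 + 1008 + 196 = 40111
ΣP(2021)Q(2021) = 3537×12 + 504×2 + 98×2 = 42444 + 1008 + 196 = 43648
L = 40111 / 43648 × 100 = 91.8965
Paasche component (current-period weights):
ΣP(2027)Q(2027) = 3986×11 + 696×2 + 118×2 = 43846 + 1392 + 236 = 45474
ΣP(2027)Q(2021) = 3986×12 + 696×2 + 118×2 = 47832 + 1392 + 236 = 49460
P = 45474 / 49460 × 100 = 91.9410
Fisher = √(L × P) = √(91.8965 × 91.9410) = 91.9187

91.92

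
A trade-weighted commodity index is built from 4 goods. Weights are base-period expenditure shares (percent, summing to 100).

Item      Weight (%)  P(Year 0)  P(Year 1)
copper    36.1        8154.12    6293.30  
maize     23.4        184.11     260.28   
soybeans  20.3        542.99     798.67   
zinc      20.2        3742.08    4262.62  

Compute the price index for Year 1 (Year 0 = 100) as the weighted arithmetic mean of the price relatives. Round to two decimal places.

113.81

copper: 36.1 × (6293.30/8154.12) = 36.1 × 0.771794 = 27.8618
maize: 23.4 × (260.28/184.11) = 23.4 × 1.413720 = 33.0810
soybeans: 20.3 × (798.67/542.99) = 20.3 × 1.470874 = 29.8587
zinc: 20.2 × (4262.62/3742.08) = 20.2 × 1.139104 = 23.0099
Index = Σ wᵢ·(p₁ᵢ/p₀ᵢ) = 27.8618 + 33.0810 + 29.8587 + 23.0099 = 113.8115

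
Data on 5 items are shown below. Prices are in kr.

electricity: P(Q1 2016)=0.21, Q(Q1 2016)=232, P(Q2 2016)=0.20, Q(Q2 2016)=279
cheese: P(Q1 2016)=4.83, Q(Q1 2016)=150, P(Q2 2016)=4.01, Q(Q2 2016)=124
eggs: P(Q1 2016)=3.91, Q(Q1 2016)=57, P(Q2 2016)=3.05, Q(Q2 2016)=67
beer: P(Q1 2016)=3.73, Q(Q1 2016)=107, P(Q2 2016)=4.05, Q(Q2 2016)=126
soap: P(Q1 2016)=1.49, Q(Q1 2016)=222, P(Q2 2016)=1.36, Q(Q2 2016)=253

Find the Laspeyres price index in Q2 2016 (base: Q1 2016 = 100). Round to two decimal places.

Laspeyres price index uses base-period quantities as weights.
ΣP(Q2 2016)·Q(Q1 2016) = 0.20×232 + 4.01×150 + 3.05×57 + 4.05×107 + 1.36×222 = 46.4 + 601.5 + 173.85 + 433.35 + 301.92 = 1557.02
ΣP(Q1 2016)·Q(Q1 2016) = 0.21×232 + 4.83×150 + 3.91×57 + 3.73×107 + 1.49×222 = 48.72 + 724.5 + 222.87 + 399.11 + 330.78 = 1725.98
Index = 1557.02 / 1725.98 × 100 = 90.2108

90.21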